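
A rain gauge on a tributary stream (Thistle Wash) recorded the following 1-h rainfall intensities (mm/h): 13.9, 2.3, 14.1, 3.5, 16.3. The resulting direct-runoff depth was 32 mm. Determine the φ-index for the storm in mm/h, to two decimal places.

Only the 3 blocks with intensity above φ contribute runoff: 13.9, 14.1, 16.3 mm/h.
Σ(I−φ)·Δt = d  ⇒  (13.9+14.1+16.3 − 3φ)·1 = 32
φ = (44.30 − 32/1) / 3 = 4.10 mm/h.

φ ≈ 4.10 mm/h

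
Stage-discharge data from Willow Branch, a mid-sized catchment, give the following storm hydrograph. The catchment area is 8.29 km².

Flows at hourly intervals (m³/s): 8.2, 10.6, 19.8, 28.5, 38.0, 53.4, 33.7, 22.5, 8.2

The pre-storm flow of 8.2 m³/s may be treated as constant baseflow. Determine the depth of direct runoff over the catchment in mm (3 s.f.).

Direct runoff: 0.0, 2.4, 11.6, 20.3, 29.8, 45.2, 25.5, 14.3, 0.0 m³/s; ΣQ_DR = 149.1 m³/s.
V = ΣQ_DR · Δt = 149.1 × 3600 s = 5.368 × 10^5 m³.
Over A = 8.29 km², depth = V / A = 64.7 mm.

d ≈ 64.7 mm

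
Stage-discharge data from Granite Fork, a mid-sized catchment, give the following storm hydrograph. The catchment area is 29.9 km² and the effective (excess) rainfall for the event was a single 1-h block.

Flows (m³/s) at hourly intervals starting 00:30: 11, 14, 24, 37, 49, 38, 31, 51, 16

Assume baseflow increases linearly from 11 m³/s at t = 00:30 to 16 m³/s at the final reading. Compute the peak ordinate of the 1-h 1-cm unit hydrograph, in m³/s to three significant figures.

U_p ≈ 19.8 m³/s

Direct runoff: 0.00, 2.38, 11.75, 24.12, 35.50, 23.88, 16.25, 35.62, 0.00 m³/s; ΣQ_DR = 149.5 m³/s, peak = 35.62 m³/s.
Runoff depth d = ΣQ_DR·Δt / A = 149.5 × 3600 / (29.9 km²) = 18.00 mm.
The 1-cm UH is the DRH scaled by (10 mm)/d, so U_p = 35.62 × 10/18.00 = 19.8 m³/s.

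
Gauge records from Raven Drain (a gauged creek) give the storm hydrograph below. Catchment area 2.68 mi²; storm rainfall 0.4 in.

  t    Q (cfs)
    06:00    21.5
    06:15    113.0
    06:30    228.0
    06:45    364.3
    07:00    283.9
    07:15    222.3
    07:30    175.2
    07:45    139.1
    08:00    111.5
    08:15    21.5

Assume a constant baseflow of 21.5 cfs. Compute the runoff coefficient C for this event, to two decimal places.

ΣQ_DR = 1465 cfs; V = ΣQ_DR·Δt = 1.319 × 10^6 ft³.
Runoff depth d = V / A = 0.2118 in.
C = d / P = 0.2118 / 0.4 = 0.53.

C ≈ 0.53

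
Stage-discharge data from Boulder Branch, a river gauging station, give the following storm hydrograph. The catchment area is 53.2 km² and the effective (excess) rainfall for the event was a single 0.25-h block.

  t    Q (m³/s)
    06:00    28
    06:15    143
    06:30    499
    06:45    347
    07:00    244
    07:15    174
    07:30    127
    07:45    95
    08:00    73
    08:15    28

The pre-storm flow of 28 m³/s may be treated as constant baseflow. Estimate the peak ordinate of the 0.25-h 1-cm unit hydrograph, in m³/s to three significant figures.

Direct runoff: 0.0, 115.0, 471.0, 319.0, 216.0, 146.0, 99.0, 67.0, 45.0, 0.0 m³/s; ΣQ_DR = 1478 m³/s, peak = 471.0 m³/s.
Runoff depth d = ΣQ_DR·Δt / A = 1478 × 900 / (53.2 km²) = 25.00 mm.
The 1-cm UH is the DRH scaled by (10 mm)/d, so U_p = 471.0 × 10/25.00 = 188 m³/s.

U_p ≈ 188 m³/s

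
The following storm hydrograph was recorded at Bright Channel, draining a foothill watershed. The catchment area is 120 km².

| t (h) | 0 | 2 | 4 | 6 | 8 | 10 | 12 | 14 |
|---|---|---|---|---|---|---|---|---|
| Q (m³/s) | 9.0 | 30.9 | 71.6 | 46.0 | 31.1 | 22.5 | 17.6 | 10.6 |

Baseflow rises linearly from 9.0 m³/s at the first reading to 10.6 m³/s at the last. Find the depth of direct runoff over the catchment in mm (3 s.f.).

Direct runoff: 0.00, 21.67, 62.14, 36.31, 21.19, 12.36, 7.23, 0.00 m³/s; ΣQ_DR = 160.9 m³/s.
V = ΣQ_DR · Δt = 160.9 × 7200 s = 1.158 × 10^6 m³.
Over A = 120 km², depth = V / A = 9.65 mm.

d ≈ 9.65 mm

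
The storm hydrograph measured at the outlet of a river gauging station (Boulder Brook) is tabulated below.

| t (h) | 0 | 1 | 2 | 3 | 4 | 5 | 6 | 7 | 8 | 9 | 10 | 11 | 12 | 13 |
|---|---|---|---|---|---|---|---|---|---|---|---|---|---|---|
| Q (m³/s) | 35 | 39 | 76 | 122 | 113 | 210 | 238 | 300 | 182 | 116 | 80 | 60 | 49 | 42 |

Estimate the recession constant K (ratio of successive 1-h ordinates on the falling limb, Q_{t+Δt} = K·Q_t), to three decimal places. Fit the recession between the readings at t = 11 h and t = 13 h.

Using the recession-limb readings at t = 11 h and t = 13 h: Q falls from 60 to 42 m³/s over 2 intervals.
K = (Q₂/Q₁)^(1/2) = (42/60)^(1/2) = 0.837.

K ≈ 0.837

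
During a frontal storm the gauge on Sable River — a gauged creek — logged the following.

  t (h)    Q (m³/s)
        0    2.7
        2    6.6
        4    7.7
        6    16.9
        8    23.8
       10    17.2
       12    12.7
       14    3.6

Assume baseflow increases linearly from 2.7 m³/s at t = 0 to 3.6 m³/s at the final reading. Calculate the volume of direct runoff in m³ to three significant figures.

Direct-runoff ordinates (Q − Q_b): 0.00, 3.77, 4.74, 13.81, 20.59, 13.86, 9.23, 0.00 m³/s.
ΣQ_DR = 66.00 m³/s.
With Δt = 2 h = 7200 s, V = ΣQ_DR · Δt = 66.00 × 7200 = 4.75 × 10^5 m³.

V ≈ 4.75 × 10^5 m³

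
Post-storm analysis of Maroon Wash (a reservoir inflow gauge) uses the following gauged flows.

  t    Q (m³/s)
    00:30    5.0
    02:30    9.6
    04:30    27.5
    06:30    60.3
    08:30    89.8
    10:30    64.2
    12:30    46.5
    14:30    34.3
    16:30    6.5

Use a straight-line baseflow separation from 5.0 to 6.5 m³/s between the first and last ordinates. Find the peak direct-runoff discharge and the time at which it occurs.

Subtracting baseflow gives direct-runoff ordinates: 0.00, 4.41, 22.12, 54.74, 84.05, 58.26, 40.38, 27.99, 0.00 m³/s.
The maximum is 84.05 m³/s, occurring at the reading for t = 08:30.

Q_p = 84.05 m³/s at t = 08:30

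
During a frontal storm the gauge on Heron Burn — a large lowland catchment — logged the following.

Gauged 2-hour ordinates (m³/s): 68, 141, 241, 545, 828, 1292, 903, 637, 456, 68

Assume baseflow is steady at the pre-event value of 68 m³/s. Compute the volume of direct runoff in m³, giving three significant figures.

Direct-runoff ordinates (Q − Q_b): 0.0, 73.0, 173.0, 477.0, 760.0, 1224.0, 835.0, 569.0, 388.0, 0.0 m³/s.
ΣQ_DR = 4499 m³/s.
With Δt = 2 h = 7200 s, V = ΣQ_DR · Δt = 4499 × 7200 = 3.24 × 10^7 m³.

V ≈ 3.24 × 10^7 m³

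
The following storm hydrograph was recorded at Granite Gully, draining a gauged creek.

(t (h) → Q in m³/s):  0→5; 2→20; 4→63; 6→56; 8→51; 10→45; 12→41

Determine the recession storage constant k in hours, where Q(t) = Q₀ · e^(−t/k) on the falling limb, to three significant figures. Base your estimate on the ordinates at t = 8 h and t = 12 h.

On the falling limb, Q drops from 51 to 41 m³/s between t = 8 h and t = 12 h (Δt = 4 h).
k = −Δt / ln(Q₂/Q₁) = −4 / ln(41/51) = 18.3 h.

k ≈ 18.3 h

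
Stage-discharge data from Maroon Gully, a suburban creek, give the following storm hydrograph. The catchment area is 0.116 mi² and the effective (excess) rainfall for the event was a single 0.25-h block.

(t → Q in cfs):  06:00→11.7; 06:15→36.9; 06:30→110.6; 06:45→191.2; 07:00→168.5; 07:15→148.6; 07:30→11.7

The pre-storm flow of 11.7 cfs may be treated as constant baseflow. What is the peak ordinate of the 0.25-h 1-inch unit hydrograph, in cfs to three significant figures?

U_p ≈ 90.0 cfs

Direct runoff: 0.0, 25.2, 98.9, 179.5, 156.8, 136.9, 0.0 cfs; ΣQ_DR = 597.3 cfs, peak = 179.5 cfs.
Runoff depth d = ΣQ_DR·Δt / A = 597.3 × 900 / (0.116 mi²) = 1.995 in.
The 1-inch UH is the DRH scaled by (1 in)/d, so U_p = 179.5 × 1/1.995 = 90.0 cfs.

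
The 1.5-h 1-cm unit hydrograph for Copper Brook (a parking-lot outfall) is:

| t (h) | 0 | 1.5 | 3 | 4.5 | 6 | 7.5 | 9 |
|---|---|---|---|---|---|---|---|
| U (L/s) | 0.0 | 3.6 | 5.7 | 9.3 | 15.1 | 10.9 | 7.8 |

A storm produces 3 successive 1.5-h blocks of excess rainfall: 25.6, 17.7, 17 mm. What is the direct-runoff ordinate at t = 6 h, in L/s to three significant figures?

By discrete convolution, Q_j = Σ (P_i / 10 mm) · U_{j−i}.
At t = 6 h (j=4): Q = (25.6/10)·15.1 + (17.7/10)·9.3 + (17/10)·5.7 = 64.8 L/s.

Q ≈ 64.8 L/s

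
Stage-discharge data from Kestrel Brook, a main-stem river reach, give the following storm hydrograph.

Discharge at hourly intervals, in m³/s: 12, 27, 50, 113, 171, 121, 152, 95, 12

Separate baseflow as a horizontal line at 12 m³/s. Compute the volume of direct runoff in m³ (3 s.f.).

V ≈ 2.32 × 10^6 m³

Direct-runoff ordinates (Q − Q_b): 0.0, 15.0, 38.0, 101.0, 159.0, 109.0, 140.0, 83.0, 0.0 m³/s.
ΣQ_DR = 645.0 m³/s.
With Δt = 1 h = 3600 s, V = ΣQ_DR · Δt = 645.0 × 3600 = 2.32 × 10^6 m³.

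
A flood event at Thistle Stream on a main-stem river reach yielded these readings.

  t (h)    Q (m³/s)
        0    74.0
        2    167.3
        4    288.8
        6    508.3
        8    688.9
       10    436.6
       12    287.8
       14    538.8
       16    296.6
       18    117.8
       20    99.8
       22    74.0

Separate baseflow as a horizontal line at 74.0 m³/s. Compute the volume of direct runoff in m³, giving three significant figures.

V ≈ 1.94 × 10^7 m³

Direct-runoff ordinates (Q − Q_b): 0.0, 93.3, 214.8, 434.3, 614.9, 362.6, 213.8, 464.8, 222.6, 43.8, 25.8, 0.0 m³/s.
ΣQ_DR = 2691 m³/s.
With Δt = 2 h = 7200 s, V = ΣQ_DR · Δt = 2691 × 7200 = 1.94 × 10^7 m³.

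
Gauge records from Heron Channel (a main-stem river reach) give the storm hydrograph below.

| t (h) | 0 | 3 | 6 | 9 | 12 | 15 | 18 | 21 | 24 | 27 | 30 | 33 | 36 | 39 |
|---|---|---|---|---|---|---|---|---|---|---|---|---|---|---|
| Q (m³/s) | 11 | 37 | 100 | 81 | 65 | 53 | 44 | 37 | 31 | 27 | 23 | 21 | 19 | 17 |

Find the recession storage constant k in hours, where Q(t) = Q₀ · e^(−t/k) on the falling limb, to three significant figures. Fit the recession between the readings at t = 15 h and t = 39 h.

k ≈ 21.1 h

On the falling limb, Q drops from 53 to 17 m³/s between t = 15 h and t = 39 h (Δt = 24 h).
k = −Δt / ln(Q₂/Q₁) = −24 / ln(17/53) = 21.1 h.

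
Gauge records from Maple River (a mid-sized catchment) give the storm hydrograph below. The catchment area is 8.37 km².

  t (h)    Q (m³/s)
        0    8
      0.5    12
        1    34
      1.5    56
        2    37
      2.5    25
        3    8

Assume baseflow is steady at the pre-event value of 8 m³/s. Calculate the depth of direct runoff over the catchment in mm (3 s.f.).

Direct runoff: 0.0, 4.0, 26.0, 48.0, 29.0, 17.0, 0.0 m³/s; ΣQ_DR = 124.0 m³/s.
V = ΣQ_DR · Δt = 124.0 × 1800 s = 2.232 × 10^5 m³.
Over A = 8.37 km², depth = V / A = 26.7 mm.

d ≈ 26.7 mm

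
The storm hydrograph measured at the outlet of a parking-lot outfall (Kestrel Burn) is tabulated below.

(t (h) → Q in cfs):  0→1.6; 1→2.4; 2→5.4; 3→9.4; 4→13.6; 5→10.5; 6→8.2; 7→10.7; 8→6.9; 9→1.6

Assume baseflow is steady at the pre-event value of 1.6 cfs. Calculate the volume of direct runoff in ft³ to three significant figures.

Direct-runoff ordinates (Q − Q_b): 0.0, 0.8, 3.8, 7.8, 12.0, 8.9, 6.6, 9.1, 5.3, 0.0 cfs.
ΣQ_DR = 54.30 cfs.
With Δt = 1 h = 3600 s, V = ΣQ_DR · Δt = 54.30 × 3600 = 1.95 × 10^5 ft³.

V ≈ 1.95 × 10^5 ft³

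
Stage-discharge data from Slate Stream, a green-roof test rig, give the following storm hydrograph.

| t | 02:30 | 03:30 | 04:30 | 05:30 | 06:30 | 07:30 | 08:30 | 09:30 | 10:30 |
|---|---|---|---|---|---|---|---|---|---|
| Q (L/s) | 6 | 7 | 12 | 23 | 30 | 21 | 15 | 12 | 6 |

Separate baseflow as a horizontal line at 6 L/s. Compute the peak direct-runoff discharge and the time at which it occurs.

Q_p = 24.0 L/s at t = 06:30

Subtracting baseflow gives direct-runoff ordinates: 0.0, 1.0, 6.0, 17.0, 24.0, 15.0, 9.0, 6.0, 0.0 L/s.
The maximum is 24.0 L/s, occurring at the reading for t = 06:30.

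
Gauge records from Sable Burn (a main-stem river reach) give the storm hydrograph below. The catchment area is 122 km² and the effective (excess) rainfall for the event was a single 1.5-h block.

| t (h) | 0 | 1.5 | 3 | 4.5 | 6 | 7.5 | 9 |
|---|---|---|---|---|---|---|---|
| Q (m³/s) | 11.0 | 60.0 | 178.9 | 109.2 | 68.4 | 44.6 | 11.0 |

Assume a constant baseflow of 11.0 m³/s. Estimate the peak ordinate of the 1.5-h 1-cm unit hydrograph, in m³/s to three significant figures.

Direct runoff: 0.0, 49.0, 167.9, 98.2, 57.4, 33.6, 0.0 m³/s; ΣQ_DR = 406.1 m³/s, peak = 167.9 m³/s.
Runoff depth d = ΣQ_DR·Δt / A = 406.1 × 5400 / (122 km²) = 17.97 mm.
The 1-cm UH is the DRH scaled by (10 mm)/d, so U_p = 167.9 × 10/17.97 = 93.4 m³/s.

U_p ≈ 93.4 m³/s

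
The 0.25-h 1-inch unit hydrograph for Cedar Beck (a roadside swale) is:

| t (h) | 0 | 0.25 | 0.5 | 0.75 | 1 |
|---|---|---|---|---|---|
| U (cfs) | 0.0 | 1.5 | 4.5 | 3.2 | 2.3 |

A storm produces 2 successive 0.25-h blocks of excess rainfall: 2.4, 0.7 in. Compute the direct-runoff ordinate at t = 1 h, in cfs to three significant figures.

By discrete convolution, Q_j = Σ (P_i / 1 in) · U_{j−i}.
At t = 1 h (j=4): Q = (2.4/1)·2.3 + (0.7/1)·3.2 = 7.76 cfs.

Q ≈ 7.76 cfs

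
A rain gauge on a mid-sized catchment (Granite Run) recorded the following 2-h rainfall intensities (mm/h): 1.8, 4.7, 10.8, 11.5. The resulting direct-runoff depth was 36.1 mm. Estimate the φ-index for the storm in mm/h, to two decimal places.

φ ≈ 2.98 mm/h

Only the 3 blocks with intensity above φ contribute runoff: 4.7, 10.8, 11.5 mm/h.
Σ(I−φ)·Δt = d  ⇒  (4.7+10.8+11.5 − 3φ)·2 = 36.1
φ = (27.00 − 36.1/2) / 3 = 2.98 mm/h.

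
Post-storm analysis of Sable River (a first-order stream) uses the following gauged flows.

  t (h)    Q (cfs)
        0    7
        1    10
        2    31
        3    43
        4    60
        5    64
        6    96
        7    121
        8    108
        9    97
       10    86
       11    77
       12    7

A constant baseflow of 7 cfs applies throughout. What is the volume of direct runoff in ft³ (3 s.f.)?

Direct-runoff ordinates (Q − Q_b): 0.0, 3.0, 24.0, 36.0, 53.0, 57.0, 89.0, 114.0, 101.0, 90.0, 79.0, 70.0, 0.0 cfs.
ΣQ_DR = 716.0 cfs.
With Δt = 1 h = 3600 s, V = ΣQ_DR · Δt = 716.0 × 3600 = 2.58 × 10^6 ft³.

V ≈ 2.58 × 10^6 ft³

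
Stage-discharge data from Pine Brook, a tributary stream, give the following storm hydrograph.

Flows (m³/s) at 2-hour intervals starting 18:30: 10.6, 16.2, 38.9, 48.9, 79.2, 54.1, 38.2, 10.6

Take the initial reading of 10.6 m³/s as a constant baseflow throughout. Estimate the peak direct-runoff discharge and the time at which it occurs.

Subtracting baseflow gives direct-runoff ordinates: 0.0, 5.6, 28.3, 38.3, 68.6, 43.5, 27.6, 0.0 m³/s.
The maximum is 68.6 m³/s, occurring at the reading for t = 02:30.

Q_p = 68.6 m³/s at t = 02:30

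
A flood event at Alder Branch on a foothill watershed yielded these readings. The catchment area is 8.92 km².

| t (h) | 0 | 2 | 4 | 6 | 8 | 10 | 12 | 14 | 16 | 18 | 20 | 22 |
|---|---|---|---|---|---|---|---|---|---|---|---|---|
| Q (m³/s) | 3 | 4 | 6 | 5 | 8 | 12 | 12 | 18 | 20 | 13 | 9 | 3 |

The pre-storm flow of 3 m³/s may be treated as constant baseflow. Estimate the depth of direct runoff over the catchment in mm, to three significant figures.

Direct runoff: 0.0, 1.0, 3.0, 2.0, 5.0, 9.0, 9.0, 15.0, 17.0, 10.0, 6.0, 0.0 m³/s; ΣQ_DR = 77.00 m³/s.
V = ΣQ_DR · Δt = 77.00 × 7200 s = 5.544 × 10^5 m³.
Over A = 8.92 km², depth = V / A = 62.2 mm.

d ≈ 62.2 mm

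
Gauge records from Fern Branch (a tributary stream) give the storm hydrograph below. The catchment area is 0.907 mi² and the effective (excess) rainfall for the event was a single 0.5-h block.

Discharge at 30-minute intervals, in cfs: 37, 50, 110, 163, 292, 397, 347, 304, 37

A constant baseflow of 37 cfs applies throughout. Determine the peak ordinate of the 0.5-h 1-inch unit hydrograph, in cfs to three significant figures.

U_p ≈ 300 cfs

Direct runoff: 0.0, 13.0, 73.0, 126.0, 255.0, 360.0, 310.0, 267.0, 0.0 cfs; ΣQ_DR = 1404 cfs, peak = 360.0 cfs.
Runoff depth d = ΣQ_DR·Δt / A = 1404 × 1800 / (0.907 mi²) = 1.199 in.
The 1-inch UH is the DRH scaled by (1 in)/d, so U_p = 360.0 × 1/1.199 = 300 cfs.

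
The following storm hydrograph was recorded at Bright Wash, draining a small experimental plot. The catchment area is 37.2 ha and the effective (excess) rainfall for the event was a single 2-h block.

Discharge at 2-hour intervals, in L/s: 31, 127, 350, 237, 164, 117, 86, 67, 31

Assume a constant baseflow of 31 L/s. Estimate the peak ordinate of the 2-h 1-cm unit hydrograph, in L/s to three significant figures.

Direct runoff: 0.0, 96.0, 319.0, 206.0, 133.0, 86.0, 55.0, 36.0, 0.0 L/s; ΣQ_DR = 931.0 L/s, peak = 319.0 L/s.
Runoff depth d = ΣQ_DR·Δt / A = 931.0 × 7200 / (37.2 ha) = 18.02 mm.
The 1-cm UH is the DRH scaled by (10 mm)/d, so U_p = 319.0 × 10/18.02 = 177 L/s.

U_p ≈ 177 L/s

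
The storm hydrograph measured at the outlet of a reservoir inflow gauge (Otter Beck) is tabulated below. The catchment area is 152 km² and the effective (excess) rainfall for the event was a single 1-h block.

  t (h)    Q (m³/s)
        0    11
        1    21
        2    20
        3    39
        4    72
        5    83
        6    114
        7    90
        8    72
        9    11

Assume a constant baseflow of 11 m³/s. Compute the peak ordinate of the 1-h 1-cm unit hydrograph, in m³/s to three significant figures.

U_p ≈ 103 m³/s

Direct runoff: 0.0, 10.0, 9.0, 28.0, 61.0, 72.0, 103.0, 79.0, 61.0, 0.0 m³/s; ΣQ_DR = 423.0 m³/s, peak = 103.0 m³/s.
Runoff depth d = ΣQ_DR·Δt / A = 423.0 × 3600 / (152 km²) = 10.02 mm.
The 1-cm UH is the DRH scaled by (10 mm)/d, so U_p = 103.0 × 10/10.02 = 103 m³/s.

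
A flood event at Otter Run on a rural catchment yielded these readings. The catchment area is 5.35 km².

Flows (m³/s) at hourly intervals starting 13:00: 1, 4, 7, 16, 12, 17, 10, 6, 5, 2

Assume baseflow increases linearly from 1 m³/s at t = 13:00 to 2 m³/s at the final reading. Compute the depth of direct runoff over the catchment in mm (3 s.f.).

d ≈ 43.7 mm

Direct runoff: 0.00, 2.89, 5.78, 14.67, 10.56, 15.44, 8.33, 4.22, 3.11, 0.00 m³/s; ΣQ_DR = 65.00 m³/s.
V = ΣQ_DR · Δt = 65.00 × 3600 s = 2.340 × 10^5 m³.
Over A = 5.35 km², depth = V / A = 43.7 mm.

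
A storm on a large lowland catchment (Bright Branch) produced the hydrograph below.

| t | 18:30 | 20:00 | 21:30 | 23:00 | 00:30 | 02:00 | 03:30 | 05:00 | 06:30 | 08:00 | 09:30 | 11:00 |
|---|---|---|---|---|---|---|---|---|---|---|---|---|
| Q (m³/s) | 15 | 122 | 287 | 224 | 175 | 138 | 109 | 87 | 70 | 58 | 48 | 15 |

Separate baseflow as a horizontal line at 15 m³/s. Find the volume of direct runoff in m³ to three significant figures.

Direct-runoff ordinates (Q − Q_b): 0.0, 107.0, 272.0, 209.0, 160.0, 123.0, 94.0, 72.0, 55.0, 43.0, 33.0, 0.0 m³/s.
ΣQ_DR = 1168 m³/s.
With Δt = 1.5 h = 5400 s, V = ΣQ_DR · Δt = 1168 × 5400 = 6.31 × 10^6 m³.

V ≈ 6.31 × 10^6 m³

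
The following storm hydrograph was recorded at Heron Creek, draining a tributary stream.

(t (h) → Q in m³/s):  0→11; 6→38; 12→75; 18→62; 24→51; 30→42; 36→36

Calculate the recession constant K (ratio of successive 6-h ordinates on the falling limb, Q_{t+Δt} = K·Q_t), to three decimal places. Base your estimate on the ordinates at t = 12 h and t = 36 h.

Using the recession-limb readings at t = 12 h and t = 36 h: Q falls from 75 to 36 m³/s over 4 intervals.
K = (Q₂/Q₁)^(1/4) = (36/75)^(1/4) = 0.832.

K ≈ 0.832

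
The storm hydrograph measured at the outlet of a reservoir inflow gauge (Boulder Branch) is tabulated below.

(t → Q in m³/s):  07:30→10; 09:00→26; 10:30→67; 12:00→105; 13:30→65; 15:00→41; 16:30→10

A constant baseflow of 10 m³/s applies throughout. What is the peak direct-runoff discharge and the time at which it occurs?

Q_p = 95.0 m³/s at t = 12:00

Subtracting baseflow gives direct-runoff ordinates: 0.0, 16.0, 57.0, 95.0, 55.0, 31.0, 0.0 m³/s.
The maximum is 95.0 m³/s, occurring at the reading for t = 12:00.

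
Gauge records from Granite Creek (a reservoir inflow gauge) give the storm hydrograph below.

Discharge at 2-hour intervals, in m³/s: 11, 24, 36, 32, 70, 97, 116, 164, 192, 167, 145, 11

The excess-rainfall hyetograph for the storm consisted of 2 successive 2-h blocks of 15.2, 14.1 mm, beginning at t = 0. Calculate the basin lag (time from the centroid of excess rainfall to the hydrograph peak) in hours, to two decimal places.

t_L ≈ 14.04 h

Centroid of excess rainfall: t_c = Σ P_i·t̄_i / ΣP_i = 1.9625 h (block centres at 1, 3 h).
Hydrograph peak occurs at t = 16 h, so basin lag t_L = 16 − 1.9625 = 14.04 h.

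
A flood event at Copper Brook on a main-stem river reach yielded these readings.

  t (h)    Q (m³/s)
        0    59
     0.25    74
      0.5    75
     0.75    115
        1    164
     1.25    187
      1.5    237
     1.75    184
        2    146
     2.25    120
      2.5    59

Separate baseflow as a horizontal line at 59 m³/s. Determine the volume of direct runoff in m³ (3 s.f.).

V ≈ 6.94 × 10^5 m³

Direct-runoff ordinates (Q − Q_b): 0.0, 15.0, 16.0, 56.0, 105.0, 128.0, 178.0, 125.0, 87.0, 61.0, 0.0 m³/s.
ΣQ_DR = 771.0 m³/s.
With Δt = 0.25 h = 900 s, V = ΣQ_DR · Δt = 771.0 × 900 = 6.94 × 10^5 m³.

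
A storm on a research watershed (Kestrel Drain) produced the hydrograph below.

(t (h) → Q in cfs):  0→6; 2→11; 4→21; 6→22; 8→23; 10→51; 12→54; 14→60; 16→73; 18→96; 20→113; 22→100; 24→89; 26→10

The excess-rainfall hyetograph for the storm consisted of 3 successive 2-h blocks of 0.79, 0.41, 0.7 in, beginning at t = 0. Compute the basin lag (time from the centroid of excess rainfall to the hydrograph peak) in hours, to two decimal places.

Centroid of excess rainfall: t_c = Σ P_i·t̄_i / ΣP_i = 2.9053 h (block centres at 1, 3, 5 h).
Hydrograph peak occurs at t = 20 h, so basin lag t_L = 20 − 2.9053 = 17.09 h.

t_L ≈ 17.09 h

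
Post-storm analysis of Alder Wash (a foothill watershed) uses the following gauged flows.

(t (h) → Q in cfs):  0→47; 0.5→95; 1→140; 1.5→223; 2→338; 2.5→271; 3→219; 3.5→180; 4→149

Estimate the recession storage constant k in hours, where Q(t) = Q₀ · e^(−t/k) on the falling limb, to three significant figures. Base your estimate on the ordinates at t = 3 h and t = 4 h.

On the falling limb, Q drops from 219 to 149 cfs between t = 3 h and t = 4 h (Δt = 1 h).
k = −Δt / ln(Q₂/Q₁) = −1 / ln(149/219) = 2.60 h.

k ≈ 2.60 h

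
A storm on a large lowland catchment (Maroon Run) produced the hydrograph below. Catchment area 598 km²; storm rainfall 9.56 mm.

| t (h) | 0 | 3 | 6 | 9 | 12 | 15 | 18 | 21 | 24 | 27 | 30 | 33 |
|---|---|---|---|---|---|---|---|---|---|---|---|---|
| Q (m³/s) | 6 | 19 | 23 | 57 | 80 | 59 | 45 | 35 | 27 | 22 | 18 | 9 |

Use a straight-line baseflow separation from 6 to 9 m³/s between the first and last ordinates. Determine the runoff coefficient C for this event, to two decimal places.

C ≈ 0.59

ΣQ_DR = 310.0 m³/s; V = ΣQ_DR·Δt = 3.348 × 10^6 m³.
Runoff depth d = V / A = 5.599 mm.
C = d / P = 5.599 / 9.56 = 0.59.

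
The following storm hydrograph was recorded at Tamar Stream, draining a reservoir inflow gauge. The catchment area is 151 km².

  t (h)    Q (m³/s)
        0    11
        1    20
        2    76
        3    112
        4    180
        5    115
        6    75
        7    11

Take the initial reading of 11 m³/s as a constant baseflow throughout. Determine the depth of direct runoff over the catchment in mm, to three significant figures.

Direct runoff: 0.0, 9.0, 65.0, 101.0, 169.0, 104.0, 64.0, 0.0 m³/s; ΣQ_DR = 512.0 m³/s.
V = ΣQ_DR · Δt = 512.0 × 3600 s = 1.843 × 10^6 m³.
Over A = 151 km², depth = V / A = 12.2 mm.

d ≈ 12.2 mm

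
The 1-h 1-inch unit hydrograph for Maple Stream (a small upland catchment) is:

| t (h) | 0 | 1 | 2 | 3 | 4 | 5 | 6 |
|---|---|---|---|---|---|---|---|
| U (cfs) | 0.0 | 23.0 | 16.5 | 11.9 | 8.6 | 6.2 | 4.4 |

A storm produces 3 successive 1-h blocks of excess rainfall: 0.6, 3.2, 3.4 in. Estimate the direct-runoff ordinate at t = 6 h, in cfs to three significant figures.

By discrete convolution, Q_j = Σ (P_i / 1 in) · U_{j−i}.
At t = 6 h (j=6): Q = (0.6/1)·4.4 + (3.2/1)·6.2 + (3.4/1)·8.6 = 51.7 cfs.

Q ≈ 51.7 cfs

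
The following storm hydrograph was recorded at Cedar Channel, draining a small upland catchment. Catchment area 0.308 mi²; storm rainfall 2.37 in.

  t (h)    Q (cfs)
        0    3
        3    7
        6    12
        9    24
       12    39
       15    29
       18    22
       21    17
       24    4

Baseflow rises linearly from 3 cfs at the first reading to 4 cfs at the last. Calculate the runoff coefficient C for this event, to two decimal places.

C ≈ 0.80

ΣQ_DR = 125.5 cfs; V = ΣQ_DR·Δt = 1.355 × 10^6 ft³.
Runoff depth d = V / A = 1.894 in.
C = d / P = 1.894 / 2.37 = 0.80.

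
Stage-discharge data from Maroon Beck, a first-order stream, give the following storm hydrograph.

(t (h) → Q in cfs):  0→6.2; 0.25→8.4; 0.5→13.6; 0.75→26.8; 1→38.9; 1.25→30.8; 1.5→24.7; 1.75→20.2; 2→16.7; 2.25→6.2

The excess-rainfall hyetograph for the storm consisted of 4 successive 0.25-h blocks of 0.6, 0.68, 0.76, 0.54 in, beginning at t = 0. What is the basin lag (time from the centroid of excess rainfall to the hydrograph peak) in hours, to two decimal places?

t_L ≈ 0.50 h

Centroid of excess rainfall: t_c = Σ P_i·t̄_i / ΣP_i = 0.4952 h (block centres at 0.125, 0.375, 0.625, 0.875 h).
Hydrograph peak occurs at t = 1 h, so basin lag t_L = 1 − 0.4952 = 0.50 h.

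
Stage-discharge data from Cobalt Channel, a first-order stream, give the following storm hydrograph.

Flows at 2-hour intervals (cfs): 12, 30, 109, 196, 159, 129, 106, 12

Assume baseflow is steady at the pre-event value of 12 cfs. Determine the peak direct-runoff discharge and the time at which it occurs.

Q_p = 184.0 cfs at t = 6 h

Subtracting baseflow gives direct-runoff ordinates: 0.0, 18.0, 97.0, 184.0, 147.0, 117.0, 94.0, 0.0 cfs.
The maximum is 184.0 cfs, occurring at the reading for t = 6 h.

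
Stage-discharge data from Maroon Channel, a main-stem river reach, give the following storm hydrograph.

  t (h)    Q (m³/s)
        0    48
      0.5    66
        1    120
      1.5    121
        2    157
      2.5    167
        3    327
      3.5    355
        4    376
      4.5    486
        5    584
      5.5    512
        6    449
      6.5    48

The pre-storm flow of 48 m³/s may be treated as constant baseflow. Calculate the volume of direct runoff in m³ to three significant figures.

V ≈ 5.66 × 10^6 m³

Direct-runoff ordinates (Q − Q_b): 0.0, 18.0, 72.0, 73.0, 109.0, 119.0, 279.0, 307.0, 328.0, 438.0, 536.0, 464.0, 401.0, 0.0 m³/s.
ΣQ_DR = 3144 m³/s.
With Δt = 0.5 h = 1800 s, V = ΣQ_DR · Δt = 3144 × 1800 = 5.66 × 10^6 m³.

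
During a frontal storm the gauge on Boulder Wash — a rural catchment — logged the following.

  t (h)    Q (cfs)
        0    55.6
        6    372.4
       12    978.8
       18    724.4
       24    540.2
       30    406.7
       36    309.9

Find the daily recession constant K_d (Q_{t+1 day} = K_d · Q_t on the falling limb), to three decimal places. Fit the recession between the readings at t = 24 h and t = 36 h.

Between t = 24 h and t = 36 h the flow falls from 540.2 to 309.9 cfs over 2×6 h = 12 h.
Per-interval ratio K = (309.9/540.2)^(1/2) = 0.7574; K_d = K^(24/6) = 0.329.

K_d ≈ 0.329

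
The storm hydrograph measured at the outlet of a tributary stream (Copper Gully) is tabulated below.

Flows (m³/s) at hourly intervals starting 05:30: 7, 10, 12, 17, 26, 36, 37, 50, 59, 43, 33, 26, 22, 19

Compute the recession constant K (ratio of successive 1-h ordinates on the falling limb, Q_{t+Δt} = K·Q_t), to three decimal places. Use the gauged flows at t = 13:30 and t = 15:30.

K ≈ 0.748

Using the recession-limb readings at t = 13:30 and t = 15:30: Q falls from 59 to 33 m³/s over 2 intervals.
K = (Q₂/Q₁)^(1/2) = (33/59)^(1/2) = 0.748.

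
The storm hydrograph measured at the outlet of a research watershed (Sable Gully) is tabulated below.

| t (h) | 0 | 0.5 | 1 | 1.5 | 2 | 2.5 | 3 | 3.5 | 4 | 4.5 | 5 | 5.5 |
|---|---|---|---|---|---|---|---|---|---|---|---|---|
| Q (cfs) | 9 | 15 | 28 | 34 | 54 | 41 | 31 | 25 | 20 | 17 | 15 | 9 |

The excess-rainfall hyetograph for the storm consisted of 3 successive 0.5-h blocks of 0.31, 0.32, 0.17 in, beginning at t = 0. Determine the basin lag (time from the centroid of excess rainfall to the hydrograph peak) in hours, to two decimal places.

Centroid of excess rainfall: t_c = Σ P_i·t̄_i / ΣP_i = 0.6625 h (block centres at 0.25, 0.75, 1.25 h).
Hydrograph peak occurs at t = 2 h, so basin lag t_L = 2 − 0.6625 = 1.34 h.

t_L ≈ 1.34 h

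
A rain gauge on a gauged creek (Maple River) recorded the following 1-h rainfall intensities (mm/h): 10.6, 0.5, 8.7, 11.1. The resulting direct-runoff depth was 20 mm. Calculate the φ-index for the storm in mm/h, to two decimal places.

φ ≈ 3.47 mm/h

Only the 3 blocks with intensity above φ contribute runoff: 10.6, 8.7, 11.1 mm/h.
Σ(I−φ)·Δt = d  ⇒  (10.6+8.7+11.1 − 3φ)·1 = 20
φ = (30.40 − 20/1) / 3 = 3.47 mm/h.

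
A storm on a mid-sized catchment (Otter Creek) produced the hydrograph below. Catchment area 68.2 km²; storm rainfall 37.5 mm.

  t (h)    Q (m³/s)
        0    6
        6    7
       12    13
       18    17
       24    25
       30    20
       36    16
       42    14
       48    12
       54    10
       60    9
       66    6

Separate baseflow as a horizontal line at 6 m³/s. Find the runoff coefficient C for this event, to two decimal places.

ΣQ_DR = 83.00 m³/s; V = ΣQ_DR·Δt = 1.793 × 10^6 m³.
Runoff depth d = V / A = 26.29 mm.
C = d / P = 26.29 / 37.5 = 0.70.

C ≈ 0.70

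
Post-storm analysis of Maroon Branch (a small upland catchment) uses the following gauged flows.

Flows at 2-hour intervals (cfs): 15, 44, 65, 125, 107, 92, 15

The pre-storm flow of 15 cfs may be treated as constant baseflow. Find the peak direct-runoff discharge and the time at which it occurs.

Subtracting baseflow gives direct-runoff ordinates: 0.0, 29.0, 50.0, 110.0, 92.0, 77.0, 0.0 cfs.
The maximum is 110.0 cfs, occurring at the reading for t = 6 h.

Q_p = 110.0 cfs at t = 6 h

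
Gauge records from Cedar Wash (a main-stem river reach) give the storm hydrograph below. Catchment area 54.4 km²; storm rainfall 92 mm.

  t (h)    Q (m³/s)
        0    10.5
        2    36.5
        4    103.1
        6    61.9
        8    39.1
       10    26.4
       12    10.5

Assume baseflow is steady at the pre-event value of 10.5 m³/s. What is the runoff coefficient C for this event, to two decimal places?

ΣQ_DR = 214.5 m³/s; V = ΣQ_DR·Δt = 1.544 × 10^6 m³.
Runoff depth d = V / A = 28.39 mm.
C = d / P = 28.39 / 92 = 0.31.

C ≈ 0.31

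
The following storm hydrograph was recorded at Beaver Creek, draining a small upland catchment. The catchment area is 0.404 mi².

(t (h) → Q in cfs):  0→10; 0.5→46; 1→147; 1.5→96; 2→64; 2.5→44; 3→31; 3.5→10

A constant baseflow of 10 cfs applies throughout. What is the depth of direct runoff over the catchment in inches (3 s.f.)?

Direct runoff: 0.0, 36.0, 137.0, 86.0, 54.0, 34.0, 21.0, 0.0 cfs; ΣQ_DR = 368.0 cfs.
V = ΣQ_DR · Δt = 368.0 × 1800 s = 6.624 × 10^5 ft³.
Over A = 0.404 mi², depth = V / A = 0.706 in.

d ≈ 0.706 in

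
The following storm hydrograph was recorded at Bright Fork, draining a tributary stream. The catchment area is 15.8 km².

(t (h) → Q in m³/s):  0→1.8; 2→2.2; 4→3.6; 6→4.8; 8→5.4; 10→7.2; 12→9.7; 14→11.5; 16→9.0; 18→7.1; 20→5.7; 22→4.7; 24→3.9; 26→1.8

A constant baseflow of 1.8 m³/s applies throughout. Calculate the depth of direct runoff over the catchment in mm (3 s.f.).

Direct runoff: 0.0, 0.4, 1.8, 3.0, 3.6, 5.4, 7.9, 9.7, 7.2, 5.3, 3.9, 2.9, 2.1, 0.0 m³/s; ΣQ_DR = 53.20 m³/s.
V = ΣQ_DR · Δt = 53.20 × 7200 s = 3.830 × 10^5 m³.
Over A = 15.8 km², depth = V / A = 24.2 mm.

d ≈ 24.2 mm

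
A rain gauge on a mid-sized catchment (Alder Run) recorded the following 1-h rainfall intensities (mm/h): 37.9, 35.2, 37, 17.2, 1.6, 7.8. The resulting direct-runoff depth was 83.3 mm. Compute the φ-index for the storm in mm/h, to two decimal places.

Only the 4 blocks with intensity above φ contribute runoff: 37.9, 35.2, 37, 17.2 mm/h.
Σ(I−φ)·Δt = d  ⇒  (37.9+35.2+37+17.2 − 4φ)·1 = 83.3
φ = (127.3 − 83.3/1) / 4 = 11.00 mm/h.

φ ≈ 11.00 mm/h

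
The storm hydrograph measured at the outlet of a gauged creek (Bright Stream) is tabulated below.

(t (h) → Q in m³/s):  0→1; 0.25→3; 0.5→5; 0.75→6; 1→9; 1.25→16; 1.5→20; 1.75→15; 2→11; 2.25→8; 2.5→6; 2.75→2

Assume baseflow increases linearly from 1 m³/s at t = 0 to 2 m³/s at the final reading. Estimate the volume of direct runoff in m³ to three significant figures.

Direct-runoff ordinates (Q − Q_b): 0.00, 1.91, 3.82, 4.73, 7.64, 14.55, 18.45, 13.36, 9.27, 6.18, 4.09, 0.00 m³/s.
ΣQ_DR = 84.00 m³/s.
With Δt = 0.25 h = 900 s, V = ΣQ_DR · Δt = 84.00 × 900 = 75600 m³.

V ≈ 75600 m³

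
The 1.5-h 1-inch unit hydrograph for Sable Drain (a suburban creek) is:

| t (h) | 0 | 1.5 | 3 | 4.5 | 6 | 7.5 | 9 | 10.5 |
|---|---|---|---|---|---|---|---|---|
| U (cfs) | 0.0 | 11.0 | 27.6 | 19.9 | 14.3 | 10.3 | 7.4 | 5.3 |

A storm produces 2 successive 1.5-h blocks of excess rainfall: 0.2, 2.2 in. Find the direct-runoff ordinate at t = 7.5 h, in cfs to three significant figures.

By discrete convolution, Q_j = Σ (P_i / 1 in) · U_{j−i}.
At t = 7.5 h (j=5): Q = (0.2/1)·10.3 + (2.2/1)·14.3 = 33.5 cfs.

Q ≈ 33.5 cfs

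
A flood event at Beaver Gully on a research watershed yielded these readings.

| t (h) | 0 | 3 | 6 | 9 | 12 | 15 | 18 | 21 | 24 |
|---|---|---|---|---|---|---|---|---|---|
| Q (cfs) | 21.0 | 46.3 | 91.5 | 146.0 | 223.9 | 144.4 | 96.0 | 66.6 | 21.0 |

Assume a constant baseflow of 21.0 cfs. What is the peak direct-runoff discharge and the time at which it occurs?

Q_p = 202.9 cfs at t = 12 h

Subtracting baseflow gives direct-runoff ordinates: 0.0, 25.3, 70.5, 125.0, 202.9, 123.4, 75.0, 45.6, 0.0 cfs.
The maximum is 202.9 cfs, occurring at the reading for t = 12 h.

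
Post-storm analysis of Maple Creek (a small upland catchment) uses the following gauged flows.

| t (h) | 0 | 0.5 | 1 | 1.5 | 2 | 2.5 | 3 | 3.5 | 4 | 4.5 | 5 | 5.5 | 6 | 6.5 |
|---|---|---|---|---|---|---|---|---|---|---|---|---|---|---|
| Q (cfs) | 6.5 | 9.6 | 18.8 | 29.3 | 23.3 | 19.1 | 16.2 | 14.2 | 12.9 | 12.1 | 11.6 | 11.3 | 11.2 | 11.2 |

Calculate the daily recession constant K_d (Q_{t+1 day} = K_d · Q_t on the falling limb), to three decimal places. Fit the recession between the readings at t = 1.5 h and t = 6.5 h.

K_d ≈ 0.010

Between t = 1.5 h and t = 6.5 h the flow falls from 29.3 to 11.2 cfs over 10×0.5 h = 5 h.
Per-interval ratio K = (11.2/29.3)^(1/10) = 0.9083; K_d = K^(24/0.5) = 0.010.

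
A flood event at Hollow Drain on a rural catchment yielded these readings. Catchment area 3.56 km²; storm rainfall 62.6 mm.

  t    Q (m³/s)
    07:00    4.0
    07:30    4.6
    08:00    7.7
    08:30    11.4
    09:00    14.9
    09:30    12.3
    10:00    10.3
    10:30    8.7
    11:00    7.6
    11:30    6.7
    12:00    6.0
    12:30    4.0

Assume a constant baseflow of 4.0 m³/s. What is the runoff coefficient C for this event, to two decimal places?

ΣQ_DR = 50.20 m³/s; V = ΣQ_DR·Δt = 90360 m³.
Runoff depth d = V / A = 25.38 mm.
C = d / P = 25.38 / 62.6 = 0.41.

C ≈ 0.41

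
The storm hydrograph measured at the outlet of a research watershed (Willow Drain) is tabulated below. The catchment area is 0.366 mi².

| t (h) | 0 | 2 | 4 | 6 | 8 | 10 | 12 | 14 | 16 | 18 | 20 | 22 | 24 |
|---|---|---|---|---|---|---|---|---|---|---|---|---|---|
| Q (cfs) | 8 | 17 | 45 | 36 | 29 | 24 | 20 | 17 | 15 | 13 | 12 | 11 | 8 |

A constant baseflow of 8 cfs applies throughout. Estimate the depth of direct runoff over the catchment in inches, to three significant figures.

Direct runoff: 0.0, 9.0, 37.0, 28.0, 21.0, 16.0, 12.0, 9.0, 7.0, 5.0, 4.0, 3.0, 0.0 cfs; ΣQ_DR = 151.0 cfs.
V = ΣQ_DR · Δt = 151.0 × 7200 s = 1.087 × 10^6 ft³.
Over A = 0.366 mi², depth = V / A = 1.28 in.

d ≈ 1.28 in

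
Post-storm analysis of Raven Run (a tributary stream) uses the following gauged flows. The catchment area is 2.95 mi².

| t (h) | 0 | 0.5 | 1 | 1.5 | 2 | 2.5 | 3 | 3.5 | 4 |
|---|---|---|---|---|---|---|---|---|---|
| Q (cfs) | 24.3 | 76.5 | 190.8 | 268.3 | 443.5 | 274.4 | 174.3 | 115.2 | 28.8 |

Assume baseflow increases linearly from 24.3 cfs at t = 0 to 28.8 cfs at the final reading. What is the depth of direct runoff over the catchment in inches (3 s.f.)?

d ≈ 0.356 in

Direct runoff: 0.00, 51.64, 165.38, 242.31, 416.95, 247.29, 146.62, 86.96, 0.00 cfs; ΣQ_DR = 1357 cfs.
V = ΣQ_DR · Δt = 1357 × 1800 s = 2.443 × 10^6 ft³.
Over A = 2.95 mi², depth = V / A = 0.356 in.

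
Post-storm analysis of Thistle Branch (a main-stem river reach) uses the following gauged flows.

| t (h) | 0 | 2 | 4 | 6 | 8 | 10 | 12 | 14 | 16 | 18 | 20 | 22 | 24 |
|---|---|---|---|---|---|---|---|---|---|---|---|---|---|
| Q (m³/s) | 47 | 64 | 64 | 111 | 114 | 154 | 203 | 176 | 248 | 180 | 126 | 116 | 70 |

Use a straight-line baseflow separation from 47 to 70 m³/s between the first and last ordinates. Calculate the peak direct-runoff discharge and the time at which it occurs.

Q_p = 185.67 m³/s at t = 16 h

Subtracting baseflow gives direct-runoff ordinates: 0.00, 15.08, 13.17, 58.25, 59.33, 97.42, 144.50, 115.58, 185.67, 115.75, 59.83, 47.92, 0.00 m³/s.
The maximum is 185.67 m³/s, occurring at the reading for t = 16 h.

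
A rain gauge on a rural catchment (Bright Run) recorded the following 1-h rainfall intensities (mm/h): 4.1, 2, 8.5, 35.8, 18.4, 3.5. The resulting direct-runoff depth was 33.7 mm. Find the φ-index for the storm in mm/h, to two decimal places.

Only the 2 blocks with intensity above φ contribute runoff: 35.8, 18.4 mm/h.
Σ(I−φ)·Δt = d  ⇒  (35.8+18.4 − 2φ)·1 = 33.7
φ = (54.20 − 33.7/1) / 2 = 10.25 mm/h.

φ ≈ 10.25 mm/h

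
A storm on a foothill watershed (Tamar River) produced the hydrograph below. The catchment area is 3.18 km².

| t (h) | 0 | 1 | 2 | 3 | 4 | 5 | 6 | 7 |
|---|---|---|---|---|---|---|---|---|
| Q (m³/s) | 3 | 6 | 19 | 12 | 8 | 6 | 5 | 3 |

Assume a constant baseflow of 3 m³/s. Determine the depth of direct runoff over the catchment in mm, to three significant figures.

Direct runoff: 0.0, 3.0, 16.0, 9.0, 5.0, 3.0, 2.0, 0.0 m³/s; ΣQ_DR = 38.00 m³/s.
V = ΣQ_DR · Δt = 38.00 × 3600 s = 1.368 × 10^5 m³.
Over A = 3.18 km², depth = V / A = 43.0 mm.

d ≈ 43.0 mm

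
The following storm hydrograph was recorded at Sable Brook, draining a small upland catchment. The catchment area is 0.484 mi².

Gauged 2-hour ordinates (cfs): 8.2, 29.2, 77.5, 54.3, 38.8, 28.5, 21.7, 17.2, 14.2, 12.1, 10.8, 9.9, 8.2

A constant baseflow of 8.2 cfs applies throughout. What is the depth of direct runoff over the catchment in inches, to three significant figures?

d ≈ 1.43 in

Direct runoff: 0.0, 21.0, 69.3, 46.1, 30.6, 20.3, 13.5, 9.0, 6.0, 3.9, 2.6, 1.7, 0.0 cfs; ΣQ_DR = 224.0 cfs.
V = ΣQ_DR · Δt = 224.0 × 7200 s = 1.613 × 10^6 ft³.
Over A = 0.484 mi², depth = V / A = 1.43 in.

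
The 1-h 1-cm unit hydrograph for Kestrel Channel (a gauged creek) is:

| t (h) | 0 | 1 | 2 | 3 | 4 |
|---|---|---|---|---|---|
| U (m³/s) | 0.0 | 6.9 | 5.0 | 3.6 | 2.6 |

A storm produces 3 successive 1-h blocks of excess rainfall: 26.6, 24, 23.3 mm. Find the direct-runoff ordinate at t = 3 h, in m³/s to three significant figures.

Q ≈ 37.7 m³/s

By discrete convolution, Q_j = Σ (P_i / 10 mm) · U_{j−i}.
At t = 3 h (j=3): Q = (26.6/10)·3.6 + (24/10)·5.0 + (23.3/10)·6.9 = 37.7 m³/s.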